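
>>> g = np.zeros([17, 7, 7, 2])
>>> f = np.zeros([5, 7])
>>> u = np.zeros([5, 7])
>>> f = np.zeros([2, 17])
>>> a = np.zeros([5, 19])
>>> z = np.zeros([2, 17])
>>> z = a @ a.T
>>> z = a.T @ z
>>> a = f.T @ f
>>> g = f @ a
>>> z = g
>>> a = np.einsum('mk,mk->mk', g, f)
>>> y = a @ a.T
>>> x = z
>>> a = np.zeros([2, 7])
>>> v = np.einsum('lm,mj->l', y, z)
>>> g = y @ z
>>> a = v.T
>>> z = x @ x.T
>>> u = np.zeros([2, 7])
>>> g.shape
(2, 17)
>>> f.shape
(2, 17)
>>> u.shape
(2, 7)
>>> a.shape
(2,)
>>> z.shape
(2, 2)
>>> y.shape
(2, 2)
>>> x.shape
(2, 17)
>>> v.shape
(2,)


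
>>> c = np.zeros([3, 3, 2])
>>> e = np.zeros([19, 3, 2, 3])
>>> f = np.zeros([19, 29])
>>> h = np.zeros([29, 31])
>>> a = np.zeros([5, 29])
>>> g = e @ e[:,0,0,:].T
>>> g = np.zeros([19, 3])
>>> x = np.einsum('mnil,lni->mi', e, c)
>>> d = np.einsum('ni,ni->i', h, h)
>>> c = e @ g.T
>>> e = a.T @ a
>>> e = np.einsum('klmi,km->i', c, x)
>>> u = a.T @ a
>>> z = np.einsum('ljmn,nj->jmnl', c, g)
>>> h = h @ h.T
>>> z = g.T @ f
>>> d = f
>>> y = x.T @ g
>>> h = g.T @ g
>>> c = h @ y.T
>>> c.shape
(3, 2)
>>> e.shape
(19,)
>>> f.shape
(19, 29)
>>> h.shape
(3, 3)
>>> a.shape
(5, 29)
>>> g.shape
(19, 3)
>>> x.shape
(19, 2)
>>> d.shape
(19, 29)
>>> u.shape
(29, 29)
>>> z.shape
(3, 29)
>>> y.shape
(2, 3)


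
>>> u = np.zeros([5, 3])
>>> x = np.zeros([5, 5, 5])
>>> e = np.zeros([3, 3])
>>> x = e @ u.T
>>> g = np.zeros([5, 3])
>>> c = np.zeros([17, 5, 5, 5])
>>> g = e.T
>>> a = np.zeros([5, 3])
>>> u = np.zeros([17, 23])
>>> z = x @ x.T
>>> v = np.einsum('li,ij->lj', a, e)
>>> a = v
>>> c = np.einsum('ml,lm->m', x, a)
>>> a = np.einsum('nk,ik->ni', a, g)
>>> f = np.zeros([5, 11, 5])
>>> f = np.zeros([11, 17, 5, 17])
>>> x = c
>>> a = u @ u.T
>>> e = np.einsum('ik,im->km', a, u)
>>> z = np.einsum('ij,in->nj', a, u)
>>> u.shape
(17, 23)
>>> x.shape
(3,)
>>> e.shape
(17, 23)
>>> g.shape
(3, 3)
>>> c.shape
(3,)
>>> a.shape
(17, 17)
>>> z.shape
(23, 17)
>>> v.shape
(5, 3)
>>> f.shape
(11, 17, 5, 17)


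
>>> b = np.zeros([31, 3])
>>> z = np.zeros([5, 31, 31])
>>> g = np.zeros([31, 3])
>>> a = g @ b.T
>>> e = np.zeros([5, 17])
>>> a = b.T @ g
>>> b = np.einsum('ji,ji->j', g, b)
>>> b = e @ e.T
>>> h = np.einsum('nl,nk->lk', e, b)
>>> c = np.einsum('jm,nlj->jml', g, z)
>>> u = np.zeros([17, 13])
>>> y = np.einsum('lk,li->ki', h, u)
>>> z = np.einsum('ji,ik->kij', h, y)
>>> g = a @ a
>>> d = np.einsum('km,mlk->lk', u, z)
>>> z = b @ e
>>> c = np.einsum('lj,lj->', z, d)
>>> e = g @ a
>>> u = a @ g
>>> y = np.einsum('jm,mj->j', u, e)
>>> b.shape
(5, 5)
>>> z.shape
(5, 17)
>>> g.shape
(3, 3)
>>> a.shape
(3, 3)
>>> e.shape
(3, 3)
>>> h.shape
(17, 5)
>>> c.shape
()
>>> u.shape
(3, 3)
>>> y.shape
(3,)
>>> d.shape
(5, 17)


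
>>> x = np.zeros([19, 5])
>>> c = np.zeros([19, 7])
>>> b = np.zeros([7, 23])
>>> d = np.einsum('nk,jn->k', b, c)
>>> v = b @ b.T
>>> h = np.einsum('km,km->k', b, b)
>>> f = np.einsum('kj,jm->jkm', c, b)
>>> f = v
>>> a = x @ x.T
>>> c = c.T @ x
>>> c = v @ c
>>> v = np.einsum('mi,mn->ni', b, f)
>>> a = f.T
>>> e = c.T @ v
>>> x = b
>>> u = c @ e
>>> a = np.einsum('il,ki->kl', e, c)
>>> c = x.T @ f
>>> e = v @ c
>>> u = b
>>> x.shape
(7, 23)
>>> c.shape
(23, 7)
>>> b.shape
(7, 23)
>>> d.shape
(23,)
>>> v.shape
(7, 23)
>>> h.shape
(7,)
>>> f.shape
(7, 7)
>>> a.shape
(7, 23)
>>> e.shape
(7, 7)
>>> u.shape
(7, 23)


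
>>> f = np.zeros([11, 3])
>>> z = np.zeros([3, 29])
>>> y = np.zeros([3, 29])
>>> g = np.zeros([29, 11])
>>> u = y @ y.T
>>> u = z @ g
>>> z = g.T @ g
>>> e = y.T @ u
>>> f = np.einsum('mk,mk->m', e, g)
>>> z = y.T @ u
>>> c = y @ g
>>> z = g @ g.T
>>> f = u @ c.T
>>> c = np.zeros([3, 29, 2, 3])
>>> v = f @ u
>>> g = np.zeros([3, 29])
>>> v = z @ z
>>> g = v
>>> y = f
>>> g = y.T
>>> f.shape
(3, 3)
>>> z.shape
(29, 29)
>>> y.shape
(3, 3)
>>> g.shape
(3, 3)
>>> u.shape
(3, 11)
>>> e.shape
(29, 11)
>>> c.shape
(3, 29, 2, 3)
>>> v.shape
(29, 29)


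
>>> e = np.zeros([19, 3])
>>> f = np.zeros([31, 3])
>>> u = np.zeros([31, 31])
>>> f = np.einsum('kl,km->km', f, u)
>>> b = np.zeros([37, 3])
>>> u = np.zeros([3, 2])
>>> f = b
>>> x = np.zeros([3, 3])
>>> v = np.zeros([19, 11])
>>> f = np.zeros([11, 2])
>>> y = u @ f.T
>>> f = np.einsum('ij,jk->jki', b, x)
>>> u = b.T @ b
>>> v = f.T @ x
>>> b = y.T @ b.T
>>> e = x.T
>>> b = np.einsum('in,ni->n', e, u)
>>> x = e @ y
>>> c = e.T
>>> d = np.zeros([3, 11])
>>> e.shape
(3, 3)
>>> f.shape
(3, 3, 37)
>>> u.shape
(3, 3)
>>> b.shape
(3,)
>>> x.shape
(3, 11)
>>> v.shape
(37, 3, 3)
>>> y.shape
(3, 11)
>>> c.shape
(3, 3)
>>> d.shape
(3, 11)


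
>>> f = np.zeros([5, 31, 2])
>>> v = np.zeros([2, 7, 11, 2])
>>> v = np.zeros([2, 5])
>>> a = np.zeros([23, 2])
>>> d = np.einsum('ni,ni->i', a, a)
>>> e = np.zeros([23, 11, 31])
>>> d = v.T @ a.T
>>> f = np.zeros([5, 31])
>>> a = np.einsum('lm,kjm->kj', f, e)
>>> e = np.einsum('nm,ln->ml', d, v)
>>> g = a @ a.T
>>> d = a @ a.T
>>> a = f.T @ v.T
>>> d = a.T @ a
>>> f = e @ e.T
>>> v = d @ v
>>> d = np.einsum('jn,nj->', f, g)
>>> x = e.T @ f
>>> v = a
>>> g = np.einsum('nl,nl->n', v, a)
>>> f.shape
(23, 23)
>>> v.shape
(31, 2)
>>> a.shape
(31, 2)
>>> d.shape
()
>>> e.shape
(23, 2)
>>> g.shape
(31,)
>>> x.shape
(2, 23)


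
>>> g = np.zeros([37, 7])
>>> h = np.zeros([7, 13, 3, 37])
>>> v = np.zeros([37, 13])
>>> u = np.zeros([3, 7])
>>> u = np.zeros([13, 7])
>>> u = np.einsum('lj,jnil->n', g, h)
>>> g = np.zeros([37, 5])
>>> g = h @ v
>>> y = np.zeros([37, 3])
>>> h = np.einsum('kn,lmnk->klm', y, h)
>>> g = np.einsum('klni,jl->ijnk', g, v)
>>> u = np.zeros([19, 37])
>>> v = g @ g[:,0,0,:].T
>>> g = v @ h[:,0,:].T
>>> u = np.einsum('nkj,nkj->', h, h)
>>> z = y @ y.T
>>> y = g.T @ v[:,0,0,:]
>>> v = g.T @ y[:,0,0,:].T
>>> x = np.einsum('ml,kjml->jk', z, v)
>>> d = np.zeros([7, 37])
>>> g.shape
(13, 37, 3, 37)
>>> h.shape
(37, 7, 13)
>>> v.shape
(37, 3, 37, 37)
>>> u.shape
()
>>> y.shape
(37, 3, 37, 13)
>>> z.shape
(37, 37)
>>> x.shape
(3, 37)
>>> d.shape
(7, 37)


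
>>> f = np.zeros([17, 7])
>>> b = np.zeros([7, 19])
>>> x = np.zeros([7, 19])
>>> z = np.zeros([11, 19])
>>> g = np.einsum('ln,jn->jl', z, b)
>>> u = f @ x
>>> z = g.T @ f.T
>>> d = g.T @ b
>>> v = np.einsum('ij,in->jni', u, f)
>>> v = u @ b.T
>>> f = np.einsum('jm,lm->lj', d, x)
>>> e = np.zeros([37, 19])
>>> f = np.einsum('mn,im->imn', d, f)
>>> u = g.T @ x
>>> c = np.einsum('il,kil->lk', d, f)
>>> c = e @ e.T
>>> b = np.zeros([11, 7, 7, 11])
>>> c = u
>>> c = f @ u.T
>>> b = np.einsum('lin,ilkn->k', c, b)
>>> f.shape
(7, 11, 19)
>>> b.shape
(7,)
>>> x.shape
(7, 19)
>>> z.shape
(11, 17)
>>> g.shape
(7, 11)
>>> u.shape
(11, 19)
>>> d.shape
(11, 19)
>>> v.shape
(17, 7)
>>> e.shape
(37, 19)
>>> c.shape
(7, 11, 11)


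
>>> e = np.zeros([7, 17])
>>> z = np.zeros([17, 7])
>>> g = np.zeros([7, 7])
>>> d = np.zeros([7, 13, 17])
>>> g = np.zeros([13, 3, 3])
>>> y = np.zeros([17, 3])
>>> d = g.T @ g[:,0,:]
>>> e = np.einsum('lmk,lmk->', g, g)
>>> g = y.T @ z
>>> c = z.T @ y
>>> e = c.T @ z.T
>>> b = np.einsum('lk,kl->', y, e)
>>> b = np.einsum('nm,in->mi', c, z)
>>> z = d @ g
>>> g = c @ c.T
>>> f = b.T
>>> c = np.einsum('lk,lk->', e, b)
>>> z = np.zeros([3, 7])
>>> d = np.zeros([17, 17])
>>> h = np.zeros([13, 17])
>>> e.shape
(3, 17)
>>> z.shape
(3, 7)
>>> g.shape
(7, 7)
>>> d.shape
(17, 17)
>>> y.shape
(17, 3)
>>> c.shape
()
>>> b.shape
(3, 17)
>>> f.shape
(17, 3)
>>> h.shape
(13, 17)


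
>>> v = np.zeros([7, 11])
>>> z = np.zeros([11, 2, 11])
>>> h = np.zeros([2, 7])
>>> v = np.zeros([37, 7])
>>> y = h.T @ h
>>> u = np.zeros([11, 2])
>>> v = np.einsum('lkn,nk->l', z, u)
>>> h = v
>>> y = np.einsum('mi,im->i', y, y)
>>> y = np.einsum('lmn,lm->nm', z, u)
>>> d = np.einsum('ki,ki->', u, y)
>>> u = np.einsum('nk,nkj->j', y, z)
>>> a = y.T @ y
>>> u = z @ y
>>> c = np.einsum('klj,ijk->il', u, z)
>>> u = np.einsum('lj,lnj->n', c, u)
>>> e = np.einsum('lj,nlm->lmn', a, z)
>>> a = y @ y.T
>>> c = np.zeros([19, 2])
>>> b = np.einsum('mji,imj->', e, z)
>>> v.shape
(11,)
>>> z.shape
(11, 2, 11)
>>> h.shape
(11,)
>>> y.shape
(11, 2)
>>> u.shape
(2,)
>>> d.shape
()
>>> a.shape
(11, 11)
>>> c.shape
(19, 2)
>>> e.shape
(2, 11, 11)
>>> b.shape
()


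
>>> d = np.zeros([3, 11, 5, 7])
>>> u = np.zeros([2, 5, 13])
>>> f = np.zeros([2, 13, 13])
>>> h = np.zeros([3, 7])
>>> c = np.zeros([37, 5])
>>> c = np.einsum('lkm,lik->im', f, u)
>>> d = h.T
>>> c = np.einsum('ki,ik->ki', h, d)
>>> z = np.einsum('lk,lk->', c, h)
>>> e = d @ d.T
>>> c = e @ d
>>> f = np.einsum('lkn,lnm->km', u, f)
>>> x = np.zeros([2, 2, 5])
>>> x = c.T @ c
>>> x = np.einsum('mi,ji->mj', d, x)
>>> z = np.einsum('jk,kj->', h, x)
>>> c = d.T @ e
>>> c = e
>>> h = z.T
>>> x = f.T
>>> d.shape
(7, 3)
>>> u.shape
(2, 5, 13)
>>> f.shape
(5, 13)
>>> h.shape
()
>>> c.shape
(7, 7)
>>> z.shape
()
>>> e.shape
(7, 7)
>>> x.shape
(13, 5)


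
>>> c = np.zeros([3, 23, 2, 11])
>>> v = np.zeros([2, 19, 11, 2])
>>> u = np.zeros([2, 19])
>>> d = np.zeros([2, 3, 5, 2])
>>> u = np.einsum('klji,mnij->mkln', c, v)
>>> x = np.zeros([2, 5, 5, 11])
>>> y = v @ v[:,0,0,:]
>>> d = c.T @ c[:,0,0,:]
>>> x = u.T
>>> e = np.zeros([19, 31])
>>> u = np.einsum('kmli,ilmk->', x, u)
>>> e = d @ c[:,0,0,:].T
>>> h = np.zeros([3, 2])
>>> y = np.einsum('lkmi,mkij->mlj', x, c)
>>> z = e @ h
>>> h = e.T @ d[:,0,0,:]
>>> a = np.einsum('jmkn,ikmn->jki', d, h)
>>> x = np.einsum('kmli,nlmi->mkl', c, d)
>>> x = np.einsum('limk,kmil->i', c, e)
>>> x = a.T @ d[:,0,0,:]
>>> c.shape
(3, 23, 2, 11)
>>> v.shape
(2, 19, 11, 2)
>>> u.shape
()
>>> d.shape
(11, 2, 23, 11)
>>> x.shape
(3, 23, 11)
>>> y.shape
(3, 19, 11)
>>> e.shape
(11, 2, 23, 3)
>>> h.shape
(3, 23, 2, 11)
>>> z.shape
(11, 2, 23, 2)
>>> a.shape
(11, 23, 3)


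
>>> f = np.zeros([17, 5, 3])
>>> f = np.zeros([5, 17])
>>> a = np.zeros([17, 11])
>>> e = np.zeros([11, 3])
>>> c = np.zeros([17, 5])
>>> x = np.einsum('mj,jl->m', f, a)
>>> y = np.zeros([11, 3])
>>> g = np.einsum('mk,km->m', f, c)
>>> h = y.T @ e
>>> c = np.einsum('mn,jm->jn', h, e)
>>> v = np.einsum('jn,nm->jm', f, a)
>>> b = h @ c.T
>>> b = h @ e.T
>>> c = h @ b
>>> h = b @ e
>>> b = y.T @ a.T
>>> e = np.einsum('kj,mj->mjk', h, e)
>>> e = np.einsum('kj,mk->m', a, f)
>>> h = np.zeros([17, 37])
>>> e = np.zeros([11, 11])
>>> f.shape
(5, 17)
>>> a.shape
(17, 11)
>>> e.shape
(11, 11)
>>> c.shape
(3, 11)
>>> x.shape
(5,)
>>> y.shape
(11, 3)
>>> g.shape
(5,)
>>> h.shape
(17, 37)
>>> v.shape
(5, 11)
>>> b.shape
(3, 17)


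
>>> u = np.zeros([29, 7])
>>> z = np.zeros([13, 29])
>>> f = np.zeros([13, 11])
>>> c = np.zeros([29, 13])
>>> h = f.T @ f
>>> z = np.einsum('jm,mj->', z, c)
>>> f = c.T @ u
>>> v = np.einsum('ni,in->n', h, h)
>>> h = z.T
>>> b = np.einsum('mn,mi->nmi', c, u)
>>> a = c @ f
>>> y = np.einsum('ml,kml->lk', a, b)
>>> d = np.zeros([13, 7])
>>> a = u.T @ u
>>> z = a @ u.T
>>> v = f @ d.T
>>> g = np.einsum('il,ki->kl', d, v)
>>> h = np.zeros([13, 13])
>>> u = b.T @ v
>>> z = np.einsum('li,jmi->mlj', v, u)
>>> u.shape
(7, 29, 13)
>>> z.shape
(29, 13, 7)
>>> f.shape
(13, 7)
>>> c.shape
(29, 13)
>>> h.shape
(13, 13)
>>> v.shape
(13, 13)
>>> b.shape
(13, 29, 7)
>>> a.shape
(7, 7)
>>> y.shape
(7, 13)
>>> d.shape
(13, 7)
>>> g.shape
(13, 7)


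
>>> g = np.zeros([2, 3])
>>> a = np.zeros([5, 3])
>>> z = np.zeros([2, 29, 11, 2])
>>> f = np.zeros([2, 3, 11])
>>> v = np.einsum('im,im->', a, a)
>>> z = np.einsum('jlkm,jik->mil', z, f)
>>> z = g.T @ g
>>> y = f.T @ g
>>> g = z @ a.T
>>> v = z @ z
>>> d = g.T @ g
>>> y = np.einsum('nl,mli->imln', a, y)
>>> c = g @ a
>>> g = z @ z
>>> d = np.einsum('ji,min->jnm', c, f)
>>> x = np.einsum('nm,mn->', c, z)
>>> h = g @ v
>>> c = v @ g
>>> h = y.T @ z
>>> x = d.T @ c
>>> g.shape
(3, 3)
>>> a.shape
(5, 3)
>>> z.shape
(3, 3)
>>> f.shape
(2, 3, 11)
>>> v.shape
(3, 3)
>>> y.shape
(3, 11, 3, 5)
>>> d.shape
(3, 11, 2)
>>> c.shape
(3, 3)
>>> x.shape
(2, 11, 3)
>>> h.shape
(5, 3, 11, 3)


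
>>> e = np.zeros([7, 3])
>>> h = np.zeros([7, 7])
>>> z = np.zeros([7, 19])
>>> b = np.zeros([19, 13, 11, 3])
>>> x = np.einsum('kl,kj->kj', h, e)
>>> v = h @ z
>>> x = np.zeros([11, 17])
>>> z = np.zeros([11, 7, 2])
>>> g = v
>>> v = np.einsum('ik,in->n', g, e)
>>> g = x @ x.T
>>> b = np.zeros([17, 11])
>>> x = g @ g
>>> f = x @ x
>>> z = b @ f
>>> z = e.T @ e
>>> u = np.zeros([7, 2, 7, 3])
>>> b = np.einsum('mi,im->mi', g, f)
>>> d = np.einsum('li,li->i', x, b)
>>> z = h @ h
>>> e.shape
(7, 3)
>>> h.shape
(7, 7)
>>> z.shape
(7, 7)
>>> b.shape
(11, 11)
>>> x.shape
(11, 11)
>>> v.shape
(3,)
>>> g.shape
(11, 11)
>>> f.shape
(11, 11)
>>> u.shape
(7, 2, 7, 3)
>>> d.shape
(11,)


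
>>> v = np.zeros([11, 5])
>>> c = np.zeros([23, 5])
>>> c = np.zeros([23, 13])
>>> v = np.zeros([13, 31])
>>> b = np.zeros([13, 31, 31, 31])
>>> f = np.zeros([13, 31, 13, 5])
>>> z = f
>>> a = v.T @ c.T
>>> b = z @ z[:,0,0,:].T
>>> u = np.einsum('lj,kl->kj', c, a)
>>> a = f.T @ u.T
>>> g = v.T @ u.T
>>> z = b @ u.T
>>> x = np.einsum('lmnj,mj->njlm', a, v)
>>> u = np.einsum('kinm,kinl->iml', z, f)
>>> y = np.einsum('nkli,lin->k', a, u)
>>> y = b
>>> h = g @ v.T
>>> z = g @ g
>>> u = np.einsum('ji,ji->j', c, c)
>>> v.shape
(13, 31)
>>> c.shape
(23, 13)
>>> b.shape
(13, 31, 13, 13)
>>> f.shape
(13, 31, 13, 5)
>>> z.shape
(31, 31)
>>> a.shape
(5, 13, 31, 31)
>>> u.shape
(23,)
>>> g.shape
(31, 31)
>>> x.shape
(31, 31, 5, 13)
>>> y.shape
(13, 31, 13, 13)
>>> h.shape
(31, 13)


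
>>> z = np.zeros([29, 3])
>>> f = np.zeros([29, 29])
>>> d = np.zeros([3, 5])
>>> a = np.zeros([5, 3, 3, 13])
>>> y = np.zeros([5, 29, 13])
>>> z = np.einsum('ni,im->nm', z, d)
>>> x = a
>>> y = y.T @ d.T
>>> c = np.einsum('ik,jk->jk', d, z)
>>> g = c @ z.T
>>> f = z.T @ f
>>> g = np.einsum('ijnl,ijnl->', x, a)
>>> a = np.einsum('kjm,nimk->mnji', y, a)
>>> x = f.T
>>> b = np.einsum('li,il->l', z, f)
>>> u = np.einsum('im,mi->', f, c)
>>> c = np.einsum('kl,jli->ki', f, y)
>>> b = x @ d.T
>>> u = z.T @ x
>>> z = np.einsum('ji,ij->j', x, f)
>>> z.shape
(29,)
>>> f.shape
(5, 29)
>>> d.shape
(3, 5)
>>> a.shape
(3, 5, 29, 3)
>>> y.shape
(13, 29, 3)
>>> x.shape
(29, 5)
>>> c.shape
(5, 3)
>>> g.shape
()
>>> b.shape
(29, 3)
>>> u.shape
(5, 5)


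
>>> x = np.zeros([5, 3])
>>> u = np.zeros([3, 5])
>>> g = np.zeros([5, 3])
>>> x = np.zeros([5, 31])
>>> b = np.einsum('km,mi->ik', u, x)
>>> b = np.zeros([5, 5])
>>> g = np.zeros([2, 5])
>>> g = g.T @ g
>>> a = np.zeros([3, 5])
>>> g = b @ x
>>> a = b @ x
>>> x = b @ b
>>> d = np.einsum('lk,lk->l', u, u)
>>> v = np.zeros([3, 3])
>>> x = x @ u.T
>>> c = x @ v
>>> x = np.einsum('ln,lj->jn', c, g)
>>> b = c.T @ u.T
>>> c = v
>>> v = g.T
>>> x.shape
(31, 3)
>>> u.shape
(3, 5)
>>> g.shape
(5, 31)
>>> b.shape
(3, 3)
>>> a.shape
(5, 31)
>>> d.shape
(3,)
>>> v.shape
(31, 5)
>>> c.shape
(3, 3)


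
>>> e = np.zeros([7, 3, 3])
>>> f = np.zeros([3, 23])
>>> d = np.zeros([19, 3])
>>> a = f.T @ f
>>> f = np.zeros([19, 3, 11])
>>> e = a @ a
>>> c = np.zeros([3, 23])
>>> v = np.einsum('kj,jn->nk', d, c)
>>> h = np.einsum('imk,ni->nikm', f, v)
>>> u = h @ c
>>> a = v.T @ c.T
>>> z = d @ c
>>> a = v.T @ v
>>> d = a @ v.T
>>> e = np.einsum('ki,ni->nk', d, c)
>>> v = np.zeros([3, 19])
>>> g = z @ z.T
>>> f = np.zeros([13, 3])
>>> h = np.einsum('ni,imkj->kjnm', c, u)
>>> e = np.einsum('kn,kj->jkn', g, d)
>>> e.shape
(23, 19, 19)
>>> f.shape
(13, 3)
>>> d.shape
(19, 23)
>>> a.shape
(19, 19)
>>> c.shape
(3, 23)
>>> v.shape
(3, 19)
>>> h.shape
(11, 23, 3, 19)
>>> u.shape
(23, 19, 11, 23)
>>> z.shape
(19, 23)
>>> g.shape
(19, 19)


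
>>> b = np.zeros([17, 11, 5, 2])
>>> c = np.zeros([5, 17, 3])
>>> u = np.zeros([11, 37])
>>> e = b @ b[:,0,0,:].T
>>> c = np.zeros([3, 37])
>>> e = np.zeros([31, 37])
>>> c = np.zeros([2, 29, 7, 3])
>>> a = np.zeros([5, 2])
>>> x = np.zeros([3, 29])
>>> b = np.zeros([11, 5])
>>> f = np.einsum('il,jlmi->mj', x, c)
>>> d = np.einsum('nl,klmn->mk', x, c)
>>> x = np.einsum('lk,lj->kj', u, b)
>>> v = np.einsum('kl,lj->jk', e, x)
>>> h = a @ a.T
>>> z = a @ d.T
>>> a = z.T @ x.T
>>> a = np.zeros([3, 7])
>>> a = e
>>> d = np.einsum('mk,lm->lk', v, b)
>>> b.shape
(11, 5)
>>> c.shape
(2, 29, 7, 3)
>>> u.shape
(11, 37)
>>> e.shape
(31, 37)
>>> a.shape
(31, 37)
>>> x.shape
(37, 5)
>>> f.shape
(7, 2)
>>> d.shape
(11, 31)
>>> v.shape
(5, 31)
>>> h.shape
(5, 5)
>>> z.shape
(5, 7)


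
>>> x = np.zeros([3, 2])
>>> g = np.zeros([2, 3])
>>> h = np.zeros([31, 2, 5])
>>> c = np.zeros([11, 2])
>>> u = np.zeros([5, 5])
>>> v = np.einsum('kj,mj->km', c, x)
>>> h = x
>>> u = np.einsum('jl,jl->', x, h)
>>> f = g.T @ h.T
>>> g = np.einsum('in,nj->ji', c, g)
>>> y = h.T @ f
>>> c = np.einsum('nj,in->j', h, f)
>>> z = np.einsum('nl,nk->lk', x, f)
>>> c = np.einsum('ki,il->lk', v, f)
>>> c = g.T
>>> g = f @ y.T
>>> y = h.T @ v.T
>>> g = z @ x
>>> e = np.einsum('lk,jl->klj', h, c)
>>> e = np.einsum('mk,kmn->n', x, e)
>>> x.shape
(3, 2)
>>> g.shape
(2, 2)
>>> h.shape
(3, 2)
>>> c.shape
(11, 3)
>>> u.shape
()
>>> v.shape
(11, 3)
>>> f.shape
(3, 3)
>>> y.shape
(2, 11)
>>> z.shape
(2, 3)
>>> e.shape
(11,)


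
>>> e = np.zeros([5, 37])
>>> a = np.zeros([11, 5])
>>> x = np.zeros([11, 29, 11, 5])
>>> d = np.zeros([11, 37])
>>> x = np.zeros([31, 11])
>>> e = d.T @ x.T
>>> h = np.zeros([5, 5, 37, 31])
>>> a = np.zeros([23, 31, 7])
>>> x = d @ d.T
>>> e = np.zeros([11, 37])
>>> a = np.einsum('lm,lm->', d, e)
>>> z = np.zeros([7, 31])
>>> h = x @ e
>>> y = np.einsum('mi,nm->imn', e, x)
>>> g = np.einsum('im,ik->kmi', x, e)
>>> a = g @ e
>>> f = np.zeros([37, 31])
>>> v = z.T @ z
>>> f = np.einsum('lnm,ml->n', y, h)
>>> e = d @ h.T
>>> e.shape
(11, 11)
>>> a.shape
(37, 11, 37)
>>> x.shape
(11, 11)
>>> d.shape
(11, 37)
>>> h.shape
(11, 37)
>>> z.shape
(7, 31)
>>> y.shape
(37, 11, 11)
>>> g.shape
(37, 11, 11)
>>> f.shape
(11,)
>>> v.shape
(31, 31)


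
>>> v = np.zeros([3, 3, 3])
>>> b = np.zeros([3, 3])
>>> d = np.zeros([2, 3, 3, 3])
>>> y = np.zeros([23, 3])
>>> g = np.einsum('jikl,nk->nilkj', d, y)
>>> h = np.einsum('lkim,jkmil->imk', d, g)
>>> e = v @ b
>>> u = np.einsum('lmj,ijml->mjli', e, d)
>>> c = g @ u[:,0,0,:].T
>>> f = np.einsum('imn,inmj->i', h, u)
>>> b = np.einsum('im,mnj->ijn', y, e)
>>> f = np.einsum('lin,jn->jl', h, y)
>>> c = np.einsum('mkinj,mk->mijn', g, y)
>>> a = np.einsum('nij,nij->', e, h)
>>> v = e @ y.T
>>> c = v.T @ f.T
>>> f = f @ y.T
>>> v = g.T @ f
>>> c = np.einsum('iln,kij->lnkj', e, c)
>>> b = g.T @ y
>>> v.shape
(2, 3, 3, 3, 23)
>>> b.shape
(2, 3, 3, 3, 3)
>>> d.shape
(2, 3, 3, 3)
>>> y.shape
(23, 3)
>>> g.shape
(23, 3, 3, 3, 2)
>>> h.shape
(3, 3, 3)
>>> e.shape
(3, 3, 3)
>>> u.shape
(3, 3, 3, 2)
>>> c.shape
(3, 3, 23, 23)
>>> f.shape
(23, 23)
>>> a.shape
()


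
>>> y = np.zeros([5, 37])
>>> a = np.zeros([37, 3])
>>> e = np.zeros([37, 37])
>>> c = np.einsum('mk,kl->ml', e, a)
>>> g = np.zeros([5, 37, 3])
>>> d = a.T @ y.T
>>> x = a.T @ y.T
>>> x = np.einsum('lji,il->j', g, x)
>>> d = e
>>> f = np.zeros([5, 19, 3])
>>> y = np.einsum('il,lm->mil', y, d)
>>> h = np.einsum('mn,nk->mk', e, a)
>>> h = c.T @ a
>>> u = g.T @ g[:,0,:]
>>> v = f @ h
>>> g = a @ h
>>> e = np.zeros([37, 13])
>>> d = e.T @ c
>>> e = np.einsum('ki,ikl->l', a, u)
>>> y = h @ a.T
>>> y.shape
(3, 37)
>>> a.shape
(37, 3)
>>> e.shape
(3,)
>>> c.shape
(37, 3)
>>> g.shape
(37, 3)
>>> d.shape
(13, 3)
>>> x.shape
(37,)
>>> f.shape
(5, 19, 3)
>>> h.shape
(3, 3)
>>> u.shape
(3, 37, 3)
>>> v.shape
(5, 19, 3)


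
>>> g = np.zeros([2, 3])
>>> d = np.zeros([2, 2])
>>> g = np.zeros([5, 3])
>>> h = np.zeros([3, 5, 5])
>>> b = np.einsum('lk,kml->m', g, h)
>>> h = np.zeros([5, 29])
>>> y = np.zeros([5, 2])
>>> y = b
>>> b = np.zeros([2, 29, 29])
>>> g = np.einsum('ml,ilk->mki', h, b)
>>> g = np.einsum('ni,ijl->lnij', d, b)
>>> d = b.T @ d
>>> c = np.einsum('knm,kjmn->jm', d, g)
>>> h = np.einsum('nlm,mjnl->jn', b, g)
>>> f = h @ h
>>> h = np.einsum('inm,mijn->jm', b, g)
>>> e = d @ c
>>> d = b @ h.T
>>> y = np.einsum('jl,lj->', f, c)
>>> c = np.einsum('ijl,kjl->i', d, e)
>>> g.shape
(29, 2, 2, 29)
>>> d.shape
(2, 29, 2)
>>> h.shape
(2, 29)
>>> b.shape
(2, 29, 29)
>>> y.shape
()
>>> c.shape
(2,)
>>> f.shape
(2, 2)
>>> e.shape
(29, 29, 2)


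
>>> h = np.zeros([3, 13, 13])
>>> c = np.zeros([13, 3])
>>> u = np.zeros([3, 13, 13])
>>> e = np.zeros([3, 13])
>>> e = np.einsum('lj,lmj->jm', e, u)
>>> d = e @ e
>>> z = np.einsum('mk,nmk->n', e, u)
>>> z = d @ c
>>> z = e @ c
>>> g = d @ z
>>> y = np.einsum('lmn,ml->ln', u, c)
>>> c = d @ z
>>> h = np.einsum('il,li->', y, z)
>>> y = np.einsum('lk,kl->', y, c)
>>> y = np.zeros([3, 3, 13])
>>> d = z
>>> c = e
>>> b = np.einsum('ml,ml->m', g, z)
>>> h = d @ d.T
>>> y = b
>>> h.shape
(13, 13)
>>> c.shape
(13, 13)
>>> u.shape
(3, 13, 13)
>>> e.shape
(13, 13)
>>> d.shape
(13, 3)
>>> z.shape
(13, 3)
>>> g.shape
(13, 3)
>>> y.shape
(13,)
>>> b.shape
(13,)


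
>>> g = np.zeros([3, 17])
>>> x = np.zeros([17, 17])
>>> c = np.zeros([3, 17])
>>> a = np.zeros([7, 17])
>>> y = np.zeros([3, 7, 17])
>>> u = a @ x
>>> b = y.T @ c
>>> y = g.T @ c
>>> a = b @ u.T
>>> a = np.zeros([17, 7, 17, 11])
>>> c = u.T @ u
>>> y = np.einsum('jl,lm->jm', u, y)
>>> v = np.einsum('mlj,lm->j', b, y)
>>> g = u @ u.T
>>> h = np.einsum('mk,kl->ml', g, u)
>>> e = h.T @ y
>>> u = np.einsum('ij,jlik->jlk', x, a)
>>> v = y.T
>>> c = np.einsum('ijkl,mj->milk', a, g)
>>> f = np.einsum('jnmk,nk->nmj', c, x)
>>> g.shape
(7, 7)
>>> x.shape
(17, 17)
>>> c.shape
(7, 17, 11, 17)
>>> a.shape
(17, 7, 17, 11)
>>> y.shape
(7, 17)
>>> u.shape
(17, 7, 11)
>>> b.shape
(17, 7, 17)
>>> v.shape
(17, 7)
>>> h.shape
(7, 17)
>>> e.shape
(17, 17)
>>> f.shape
(17, 11, 7)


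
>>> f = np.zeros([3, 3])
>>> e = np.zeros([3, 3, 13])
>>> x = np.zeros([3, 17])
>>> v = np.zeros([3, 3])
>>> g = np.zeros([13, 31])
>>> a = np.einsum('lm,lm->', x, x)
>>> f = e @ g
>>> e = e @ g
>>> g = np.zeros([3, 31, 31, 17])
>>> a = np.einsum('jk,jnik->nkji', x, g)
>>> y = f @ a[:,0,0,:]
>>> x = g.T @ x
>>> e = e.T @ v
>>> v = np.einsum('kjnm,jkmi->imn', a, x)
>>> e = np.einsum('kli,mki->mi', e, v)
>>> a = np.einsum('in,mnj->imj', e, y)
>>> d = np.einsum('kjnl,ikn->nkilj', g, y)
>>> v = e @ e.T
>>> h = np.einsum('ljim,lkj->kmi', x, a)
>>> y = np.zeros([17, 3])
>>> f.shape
(3, 3, 31)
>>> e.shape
(17, 3)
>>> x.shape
(17, 31, 31, 17)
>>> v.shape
(17, 17)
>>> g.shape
(3, 31, 31, 17)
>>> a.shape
(17, 3, 31)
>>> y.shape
(17, 3)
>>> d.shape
(31, 3, 3, 17, 31)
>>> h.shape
(3, 17, 31)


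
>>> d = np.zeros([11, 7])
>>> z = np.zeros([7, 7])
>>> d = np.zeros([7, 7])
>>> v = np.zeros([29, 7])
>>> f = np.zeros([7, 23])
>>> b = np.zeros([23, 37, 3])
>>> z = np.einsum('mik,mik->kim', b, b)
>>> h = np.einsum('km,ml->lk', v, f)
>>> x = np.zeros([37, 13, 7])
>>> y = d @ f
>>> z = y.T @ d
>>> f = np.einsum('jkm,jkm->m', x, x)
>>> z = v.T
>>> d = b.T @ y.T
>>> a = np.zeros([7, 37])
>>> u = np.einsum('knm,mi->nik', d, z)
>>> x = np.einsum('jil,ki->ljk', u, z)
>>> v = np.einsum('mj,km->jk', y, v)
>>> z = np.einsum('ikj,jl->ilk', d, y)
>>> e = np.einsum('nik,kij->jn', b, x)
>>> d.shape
(3, 37, 7)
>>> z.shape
(3, 23, 37)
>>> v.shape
(23, 29)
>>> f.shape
(7,)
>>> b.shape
(23, 37, 3)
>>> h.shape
(23, 29)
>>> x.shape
(3, 37, 7)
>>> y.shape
(7, 23)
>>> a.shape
(7, 37)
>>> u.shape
(37, 29, 3)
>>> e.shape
(7, 23)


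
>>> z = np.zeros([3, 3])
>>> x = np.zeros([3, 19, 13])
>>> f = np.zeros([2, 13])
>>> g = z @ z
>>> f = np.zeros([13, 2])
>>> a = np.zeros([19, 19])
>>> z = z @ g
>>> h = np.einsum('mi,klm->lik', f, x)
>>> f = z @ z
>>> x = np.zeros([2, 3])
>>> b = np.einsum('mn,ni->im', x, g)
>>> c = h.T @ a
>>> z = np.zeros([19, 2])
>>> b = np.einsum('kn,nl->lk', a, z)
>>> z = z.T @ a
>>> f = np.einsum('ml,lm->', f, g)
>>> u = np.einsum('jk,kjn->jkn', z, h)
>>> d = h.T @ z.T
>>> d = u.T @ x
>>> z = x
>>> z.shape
(2, 3)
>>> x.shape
(2, 3)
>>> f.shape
()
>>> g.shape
(3, 3)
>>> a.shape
(19, 19)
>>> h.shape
(19, 2, 3)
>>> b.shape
(2, 19)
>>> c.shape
(3, 2, 19)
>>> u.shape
(2, 19, 3)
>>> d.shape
(3, 19, 3)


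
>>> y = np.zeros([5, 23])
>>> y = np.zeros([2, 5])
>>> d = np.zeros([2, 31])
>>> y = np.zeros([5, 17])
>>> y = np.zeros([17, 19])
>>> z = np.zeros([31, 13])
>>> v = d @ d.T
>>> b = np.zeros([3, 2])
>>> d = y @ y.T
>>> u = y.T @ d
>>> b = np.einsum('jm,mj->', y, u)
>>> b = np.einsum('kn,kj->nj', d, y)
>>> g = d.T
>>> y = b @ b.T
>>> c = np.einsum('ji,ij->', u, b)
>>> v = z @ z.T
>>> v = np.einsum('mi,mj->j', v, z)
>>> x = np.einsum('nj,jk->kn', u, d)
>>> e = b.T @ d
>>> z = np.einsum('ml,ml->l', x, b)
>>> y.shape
(17, 17)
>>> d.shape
(17, 17)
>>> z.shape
(19,)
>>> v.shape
(13,)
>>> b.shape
(17, 19)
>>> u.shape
(19, 17)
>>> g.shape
(17, 17)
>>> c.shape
()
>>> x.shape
(17, 19)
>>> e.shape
(19, 17)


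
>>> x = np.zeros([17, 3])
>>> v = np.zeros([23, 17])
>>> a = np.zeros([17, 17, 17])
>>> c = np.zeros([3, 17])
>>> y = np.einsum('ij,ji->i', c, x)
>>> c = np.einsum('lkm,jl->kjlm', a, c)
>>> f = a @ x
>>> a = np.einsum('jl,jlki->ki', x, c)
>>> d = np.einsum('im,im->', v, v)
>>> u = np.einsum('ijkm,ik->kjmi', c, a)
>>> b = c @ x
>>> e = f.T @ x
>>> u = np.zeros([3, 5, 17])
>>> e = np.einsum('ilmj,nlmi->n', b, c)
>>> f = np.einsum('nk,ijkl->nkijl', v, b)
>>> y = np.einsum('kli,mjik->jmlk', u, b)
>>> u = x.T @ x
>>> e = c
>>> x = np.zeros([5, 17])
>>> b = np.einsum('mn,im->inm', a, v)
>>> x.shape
(5, 17)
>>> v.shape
(23, 17)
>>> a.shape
(17, 17)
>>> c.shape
(17, 3, 17, 17)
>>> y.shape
(3, 17, 5, 3)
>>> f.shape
(23, 17, 17, 3, 3)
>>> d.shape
()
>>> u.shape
(3, 3)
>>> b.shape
(23, 17, 17)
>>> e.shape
(17, 3, 17, 17)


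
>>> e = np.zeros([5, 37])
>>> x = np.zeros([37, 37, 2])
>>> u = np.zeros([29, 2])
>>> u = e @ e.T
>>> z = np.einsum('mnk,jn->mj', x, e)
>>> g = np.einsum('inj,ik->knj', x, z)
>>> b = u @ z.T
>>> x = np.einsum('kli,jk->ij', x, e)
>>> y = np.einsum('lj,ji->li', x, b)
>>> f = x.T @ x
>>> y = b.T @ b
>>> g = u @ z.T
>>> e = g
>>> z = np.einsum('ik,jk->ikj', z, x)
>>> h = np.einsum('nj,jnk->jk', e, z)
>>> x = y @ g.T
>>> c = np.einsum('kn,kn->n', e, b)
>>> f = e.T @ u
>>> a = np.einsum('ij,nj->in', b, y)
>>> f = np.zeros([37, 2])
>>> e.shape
(5, 37)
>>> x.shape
(37, 5)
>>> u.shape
(5, 5)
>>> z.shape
(37, 5, 2)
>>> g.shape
(5, 37)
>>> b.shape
(5, 37)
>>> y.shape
(37, 37)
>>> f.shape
(37, 2)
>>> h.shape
(37, 2)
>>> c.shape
(37,)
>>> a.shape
(5, 37)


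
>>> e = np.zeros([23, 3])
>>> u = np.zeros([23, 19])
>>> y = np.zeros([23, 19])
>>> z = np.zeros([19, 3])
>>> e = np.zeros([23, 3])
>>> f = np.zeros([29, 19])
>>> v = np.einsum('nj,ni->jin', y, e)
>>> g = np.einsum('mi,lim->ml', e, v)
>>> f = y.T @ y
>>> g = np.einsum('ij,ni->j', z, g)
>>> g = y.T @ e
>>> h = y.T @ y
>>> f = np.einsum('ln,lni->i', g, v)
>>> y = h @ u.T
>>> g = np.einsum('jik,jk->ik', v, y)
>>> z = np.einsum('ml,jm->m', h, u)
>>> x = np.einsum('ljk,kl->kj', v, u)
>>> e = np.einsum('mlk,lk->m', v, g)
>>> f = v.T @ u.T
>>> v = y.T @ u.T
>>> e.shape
(19,)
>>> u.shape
(23, 19)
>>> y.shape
(19, 23)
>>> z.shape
(19,)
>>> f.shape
(23, 3, 23)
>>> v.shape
(23, 23)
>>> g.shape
(3, 23)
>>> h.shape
(19, 19)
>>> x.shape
(23, 3)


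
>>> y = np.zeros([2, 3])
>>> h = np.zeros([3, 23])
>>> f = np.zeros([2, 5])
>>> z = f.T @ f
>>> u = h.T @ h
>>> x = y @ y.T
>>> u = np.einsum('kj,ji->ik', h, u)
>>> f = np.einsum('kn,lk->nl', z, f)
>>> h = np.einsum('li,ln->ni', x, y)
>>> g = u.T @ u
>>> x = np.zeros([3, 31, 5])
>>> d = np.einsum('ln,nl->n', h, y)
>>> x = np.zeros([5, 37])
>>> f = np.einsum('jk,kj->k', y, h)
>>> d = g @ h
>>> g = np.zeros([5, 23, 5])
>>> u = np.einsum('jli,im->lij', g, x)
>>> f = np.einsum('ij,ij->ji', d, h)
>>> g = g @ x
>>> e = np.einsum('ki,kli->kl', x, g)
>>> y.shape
(2, 3)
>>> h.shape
(3, 2)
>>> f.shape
(2, 3)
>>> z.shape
(5, 5)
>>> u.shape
(23, 5, 5)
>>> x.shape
(5, 37)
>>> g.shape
(5, 23, 37)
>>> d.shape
(3, 2)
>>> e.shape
(5, 23)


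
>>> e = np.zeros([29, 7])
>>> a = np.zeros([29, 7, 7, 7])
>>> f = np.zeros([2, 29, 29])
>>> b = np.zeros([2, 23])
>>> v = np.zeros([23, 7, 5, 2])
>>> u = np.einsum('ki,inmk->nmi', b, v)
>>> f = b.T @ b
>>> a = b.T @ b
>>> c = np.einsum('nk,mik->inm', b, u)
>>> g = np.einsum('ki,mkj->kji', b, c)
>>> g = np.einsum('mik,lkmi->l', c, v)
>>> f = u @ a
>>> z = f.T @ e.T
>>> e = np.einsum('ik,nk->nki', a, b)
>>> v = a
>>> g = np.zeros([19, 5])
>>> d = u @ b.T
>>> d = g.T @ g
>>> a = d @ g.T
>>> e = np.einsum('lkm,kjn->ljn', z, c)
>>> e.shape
(23, 2, 7)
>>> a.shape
(5, 19)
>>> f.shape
(7, 5, 23)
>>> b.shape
(2, 23)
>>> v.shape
(23, 23)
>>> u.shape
(7, 5, 23)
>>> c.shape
(5, 2, 7)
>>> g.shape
(19, 5)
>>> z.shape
(23, 5, 29)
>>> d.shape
(5, 5)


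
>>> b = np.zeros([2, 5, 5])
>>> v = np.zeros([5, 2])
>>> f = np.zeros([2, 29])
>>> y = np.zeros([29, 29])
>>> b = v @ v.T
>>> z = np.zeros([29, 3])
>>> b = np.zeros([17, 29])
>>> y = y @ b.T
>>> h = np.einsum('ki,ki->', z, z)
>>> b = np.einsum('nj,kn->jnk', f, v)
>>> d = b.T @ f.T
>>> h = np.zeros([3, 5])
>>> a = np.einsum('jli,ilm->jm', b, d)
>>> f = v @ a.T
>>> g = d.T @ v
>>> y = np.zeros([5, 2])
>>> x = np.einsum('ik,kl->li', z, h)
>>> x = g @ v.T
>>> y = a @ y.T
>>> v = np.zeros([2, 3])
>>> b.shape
(29, 2, 5)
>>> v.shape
(2, 3)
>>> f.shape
(5, 29)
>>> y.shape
(29, 5)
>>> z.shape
(29, 3)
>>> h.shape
(3, 5)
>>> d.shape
(5, 2, 2)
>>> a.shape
(29, 2)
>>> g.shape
(2, 2, 2)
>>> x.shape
(2, 2, 5)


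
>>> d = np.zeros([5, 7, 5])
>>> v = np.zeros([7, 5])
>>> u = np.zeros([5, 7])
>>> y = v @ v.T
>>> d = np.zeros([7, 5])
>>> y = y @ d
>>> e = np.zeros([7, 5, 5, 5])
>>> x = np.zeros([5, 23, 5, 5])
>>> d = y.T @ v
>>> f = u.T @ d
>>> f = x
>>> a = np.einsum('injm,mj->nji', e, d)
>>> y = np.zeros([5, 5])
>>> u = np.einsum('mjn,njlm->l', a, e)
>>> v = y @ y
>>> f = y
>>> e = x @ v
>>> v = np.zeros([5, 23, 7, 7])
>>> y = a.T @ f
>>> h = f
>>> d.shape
(5, 5)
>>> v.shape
(5, 23, 7, 7)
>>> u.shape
(5,)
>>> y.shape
(7, 5, 5)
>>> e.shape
(5, 23, 5, 5)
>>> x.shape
(5, 23, 5, 5)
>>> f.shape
(5, 5)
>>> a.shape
(5, 5, 7)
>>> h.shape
(5, 5)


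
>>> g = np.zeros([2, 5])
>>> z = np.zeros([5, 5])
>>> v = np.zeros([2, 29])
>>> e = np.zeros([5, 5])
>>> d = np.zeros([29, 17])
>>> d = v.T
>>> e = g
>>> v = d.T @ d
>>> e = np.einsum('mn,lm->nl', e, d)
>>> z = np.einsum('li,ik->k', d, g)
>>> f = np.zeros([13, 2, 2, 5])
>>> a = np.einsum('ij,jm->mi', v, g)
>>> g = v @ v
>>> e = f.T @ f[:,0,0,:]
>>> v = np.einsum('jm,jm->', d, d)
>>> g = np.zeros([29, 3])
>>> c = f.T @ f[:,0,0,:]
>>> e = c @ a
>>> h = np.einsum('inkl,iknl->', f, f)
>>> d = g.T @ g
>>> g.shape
(29, 3)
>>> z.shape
(5,)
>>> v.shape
()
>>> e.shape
(5, 2, 2, 2)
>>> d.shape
(3, 3)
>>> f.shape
(13, 2, 2, 5)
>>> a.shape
(5, 2)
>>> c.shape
(5, 2, 2, 5)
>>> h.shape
()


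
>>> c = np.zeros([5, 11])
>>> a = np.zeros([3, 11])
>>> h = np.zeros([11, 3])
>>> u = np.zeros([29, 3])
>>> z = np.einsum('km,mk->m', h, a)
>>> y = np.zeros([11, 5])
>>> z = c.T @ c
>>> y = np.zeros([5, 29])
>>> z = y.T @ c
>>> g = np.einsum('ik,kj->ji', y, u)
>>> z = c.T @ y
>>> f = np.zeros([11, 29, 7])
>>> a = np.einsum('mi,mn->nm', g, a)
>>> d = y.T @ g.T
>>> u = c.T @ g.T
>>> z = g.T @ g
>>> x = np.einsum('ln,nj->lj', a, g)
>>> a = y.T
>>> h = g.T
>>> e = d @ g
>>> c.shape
(5, 11)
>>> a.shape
(29, 5)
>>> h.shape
(5, 3)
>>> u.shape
(11, 3)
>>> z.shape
(5, 5)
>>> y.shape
(5, 29)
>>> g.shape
(3, 5)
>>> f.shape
(11, 29, 7)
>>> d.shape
(29, 3)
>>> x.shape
(11, 5)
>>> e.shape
(29, 5)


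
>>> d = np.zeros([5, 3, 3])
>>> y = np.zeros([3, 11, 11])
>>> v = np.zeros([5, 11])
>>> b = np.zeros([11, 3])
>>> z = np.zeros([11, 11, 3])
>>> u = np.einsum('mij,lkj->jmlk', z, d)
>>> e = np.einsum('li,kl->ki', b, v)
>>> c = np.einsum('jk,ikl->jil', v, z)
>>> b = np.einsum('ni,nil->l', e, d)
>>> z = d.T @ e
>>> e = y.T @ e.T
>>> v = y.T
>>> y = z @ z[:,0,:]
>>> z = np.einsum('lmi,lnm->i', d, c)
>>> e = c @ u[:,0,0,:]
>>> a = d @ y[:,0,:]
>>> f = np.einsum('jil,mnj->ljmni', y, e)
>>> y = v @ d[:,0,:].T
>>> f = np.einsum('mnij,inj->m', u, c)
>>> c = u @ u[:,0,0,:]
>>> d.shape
(5, 3, 3)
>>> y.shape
(11, 11, 5)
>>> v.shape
(11, 11, 3)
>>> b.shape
(3,)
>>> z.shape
(3,)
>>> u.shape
(3, 11, 5, 3)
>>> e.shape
(5, 11, 3)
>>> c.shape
(3, 11, 5, 3)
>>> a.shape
(5, 3, 3)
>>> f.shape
(3,)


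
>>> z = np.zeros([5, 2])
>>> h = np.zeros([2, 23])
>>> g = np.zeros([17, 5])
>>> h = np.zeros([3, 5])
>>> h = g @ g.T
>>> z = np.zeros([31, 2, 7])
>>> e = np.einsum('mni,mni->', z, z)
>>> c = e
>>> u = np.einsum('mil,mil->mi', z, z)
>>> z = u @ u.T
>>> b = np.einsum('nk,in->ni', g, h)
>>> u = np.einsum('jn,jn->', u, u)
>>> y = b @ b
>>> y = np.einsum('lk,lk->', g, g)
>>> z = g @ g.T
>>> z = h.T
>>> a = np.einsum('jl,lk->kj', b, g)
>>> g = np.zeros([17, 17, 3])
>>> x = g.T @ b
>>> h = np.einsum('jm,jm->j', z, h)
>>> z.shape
(17, 17)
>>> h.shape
(17,)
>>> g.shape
(17, 17, 3)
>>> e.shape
()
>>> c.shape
()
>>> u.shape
()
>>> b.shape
(17, 17)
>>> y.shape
()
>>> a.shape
(5, 17)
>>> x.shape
(3, 17, 17)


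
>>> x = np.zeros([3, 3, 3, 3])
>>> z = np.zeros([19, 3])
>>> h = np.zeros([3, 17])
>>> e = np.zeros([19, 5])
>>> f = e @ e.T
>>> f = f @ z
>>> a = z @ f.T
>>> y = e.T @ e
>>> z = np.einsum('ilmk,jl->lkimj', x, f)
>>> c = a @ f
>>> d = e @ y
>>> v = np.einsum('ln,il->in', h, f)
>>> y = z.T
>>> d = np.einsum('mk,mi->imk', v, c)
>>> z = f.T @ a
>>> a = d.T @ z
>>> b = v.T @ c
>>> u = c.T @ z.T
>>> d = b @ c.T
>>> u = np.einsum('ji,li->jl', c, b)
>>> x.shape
(3, 3, 3, 3)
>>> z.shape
(3, 19)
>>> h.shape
(3, 17)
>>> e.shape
(19, 5)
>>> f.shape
(19, 3)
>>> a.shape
(17, 19, 19)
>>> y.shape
(19, 3, 3, 3, 3)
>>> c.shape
(19, 3)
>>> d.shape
(17, 19)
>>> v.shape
(19, 17)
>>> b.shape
(17, 3)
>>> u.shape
(19, 17)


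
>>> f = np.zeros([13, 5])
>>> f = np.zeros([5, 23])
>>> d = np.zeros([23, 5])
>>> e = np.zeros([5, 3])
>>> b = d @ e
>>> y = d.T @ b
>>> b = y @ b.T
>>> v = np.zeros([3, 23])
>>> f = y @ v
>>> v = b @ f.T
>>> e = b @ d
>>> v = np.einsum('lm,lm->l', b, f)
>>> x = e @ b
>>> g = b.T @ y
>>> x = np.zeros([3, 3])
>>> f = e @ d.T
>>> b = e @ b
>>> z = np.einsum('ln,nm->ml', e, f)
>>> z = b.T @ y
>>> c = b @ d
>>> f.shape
(5, 23)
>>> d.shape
(23, 5)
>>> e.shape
(5, 5)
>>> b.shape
(5, 23)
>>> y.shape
(5, 3)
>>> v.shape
(5,)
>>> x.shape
(3, 3)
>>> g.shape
(23, 3)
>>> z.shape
(23, 3)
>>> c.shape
(5, 5)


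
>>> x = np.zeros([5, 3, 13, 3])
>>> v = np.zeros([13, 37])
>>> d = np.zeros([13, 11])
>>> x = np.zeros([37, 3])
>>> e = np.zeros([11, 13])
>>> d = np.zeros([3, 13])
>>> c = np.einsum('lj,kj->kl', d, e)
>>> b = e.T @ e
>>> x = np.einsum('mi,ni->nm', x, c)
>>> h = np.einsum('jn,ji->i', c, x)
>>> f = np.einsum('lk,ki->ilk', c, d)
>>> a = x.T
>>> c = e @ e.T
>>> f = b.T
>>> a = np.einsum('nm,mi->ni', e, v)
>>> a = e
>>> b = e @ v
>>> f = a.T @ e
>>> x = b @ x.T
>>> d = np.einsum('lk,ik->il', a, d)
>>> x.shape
(11, 11)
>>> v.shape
(13, 37)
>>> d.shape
(3, 11)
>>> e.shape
(11, 13)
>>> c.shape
(11, 11)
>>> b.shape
(11, 37)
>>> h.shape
(37,)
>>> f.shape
(13, 13)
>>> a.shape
(11, 13)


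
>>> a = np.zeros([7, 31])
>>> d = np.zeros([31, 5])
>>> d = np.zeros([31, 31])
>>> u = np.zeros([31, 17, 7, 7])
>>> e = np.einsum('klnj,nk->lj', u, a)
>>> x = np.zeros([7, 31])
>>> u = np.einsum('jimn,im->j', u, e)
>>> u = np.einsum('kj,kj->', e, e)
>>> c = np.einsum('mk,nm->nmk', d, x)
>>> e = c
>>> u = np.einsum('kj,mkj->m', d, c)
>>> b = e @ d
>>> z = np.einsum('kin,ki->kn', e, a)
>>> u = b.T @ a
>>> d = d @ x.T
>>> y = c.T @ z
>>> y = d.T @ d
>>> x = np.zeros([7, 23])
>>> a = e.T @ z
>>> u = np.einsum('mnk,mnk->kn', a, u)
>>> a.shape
(31, 31, 31)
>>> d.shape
(31, 7)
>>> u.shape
(31, 31)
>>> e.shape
(7, 31, 31)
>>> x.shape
(7, 23)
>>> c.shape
(7, 31, 31)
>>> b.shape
(7, 31, 31)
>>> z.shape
(7, 31)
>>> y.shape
(7, 7)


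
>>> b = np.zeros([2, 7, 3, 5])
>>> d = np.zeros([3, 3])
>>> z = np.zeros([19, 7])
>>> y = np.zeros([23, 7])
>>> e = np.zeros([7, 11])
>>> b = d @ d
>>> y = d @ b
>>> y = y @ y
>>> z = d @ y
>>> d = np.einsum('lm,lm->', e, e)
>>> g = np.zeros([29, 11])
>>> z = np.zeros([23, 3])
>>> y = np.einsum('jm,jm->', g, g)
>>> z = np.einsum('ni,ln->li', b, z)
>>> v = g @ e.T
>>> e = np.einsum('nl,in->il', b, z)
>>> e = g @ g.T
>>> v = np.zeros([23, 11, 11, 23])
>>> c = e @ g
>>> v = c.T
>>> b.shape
(3, 3)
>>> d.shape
()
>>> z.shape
(23, 3)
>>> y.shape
()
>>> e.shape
(29, 29)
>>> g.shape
(29, 11)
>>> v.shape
(11, 29)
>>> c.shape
(29, 11)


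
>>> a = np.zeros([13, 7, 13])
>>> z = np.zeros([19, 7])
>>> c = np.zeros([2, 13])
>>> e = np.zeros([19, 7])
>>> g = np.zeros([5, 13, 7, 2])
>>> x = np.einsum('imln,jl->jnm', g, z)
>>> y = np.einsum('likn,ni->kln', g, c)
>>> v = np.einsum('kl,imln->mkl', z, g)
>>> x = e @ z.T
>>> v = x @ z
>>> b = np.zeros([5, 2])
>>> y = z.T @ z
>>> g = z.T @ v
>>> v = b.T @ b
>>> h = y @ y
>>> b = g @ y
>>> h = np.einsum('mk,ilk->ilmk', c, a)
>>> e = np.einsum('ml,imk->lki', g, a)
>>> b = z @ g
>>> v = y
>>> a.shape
(13, 7, 13)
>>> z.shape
(19, 7)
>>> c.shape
(2, 13)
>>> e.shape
(7, 13, 13)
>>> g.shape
(7, 7)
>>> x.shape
(19, 19)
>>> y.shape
(7, 7)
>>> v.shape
(7, 7)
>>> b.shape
(19, 7)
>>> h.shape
(13, 7, 2, 13)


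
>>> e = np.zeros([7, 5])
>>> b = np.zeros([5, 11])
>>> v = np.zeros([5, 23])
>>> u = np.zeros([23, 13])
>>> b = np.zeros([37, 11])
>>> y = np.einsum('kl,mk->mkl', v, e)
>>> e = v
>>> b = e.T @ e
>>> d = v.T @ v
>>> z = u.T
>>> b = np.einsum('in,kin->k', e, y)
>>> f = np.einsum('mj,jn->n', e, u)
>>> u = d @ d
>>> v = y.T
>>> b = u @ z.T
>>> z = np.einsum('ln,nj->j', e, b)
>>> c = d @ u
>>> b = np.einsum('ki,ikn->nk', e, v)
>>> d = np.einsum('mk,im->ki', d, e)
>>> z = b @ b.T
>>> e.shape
(5, 23)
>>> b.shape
(7, 5)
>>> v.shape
(23, 5, 7)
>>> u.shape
(23, 23)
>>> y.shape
(7, 5, 23)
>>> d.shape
(23, 5)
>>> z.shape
(7, 7)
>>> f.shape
(13,)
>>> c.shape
(23, 23)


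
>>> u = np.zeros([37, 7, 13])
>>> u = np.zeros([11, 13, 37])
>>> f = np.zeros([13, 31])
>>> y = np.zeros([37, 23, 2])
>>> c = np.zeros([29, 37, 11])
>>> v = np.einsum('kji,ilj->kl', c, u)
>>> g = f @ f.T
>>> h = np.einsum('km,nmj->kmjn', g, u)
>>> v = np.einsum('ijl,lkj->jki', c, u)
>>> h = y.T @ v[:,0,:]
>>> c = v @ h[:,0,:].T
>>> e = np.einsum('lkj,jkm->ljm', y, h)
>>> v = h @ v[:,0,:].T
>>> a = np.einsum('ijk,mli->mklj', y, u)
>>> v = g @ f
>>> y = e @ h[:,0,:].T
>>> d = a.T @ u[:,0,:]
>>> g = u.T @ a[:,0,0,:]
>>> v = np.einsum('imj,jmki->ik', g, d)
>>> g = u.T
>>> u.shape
(11, 13, 37)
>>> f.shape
(13, 31)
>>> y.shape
(37, 2, 2)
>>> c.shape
(37, 13, 2)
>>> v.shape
(37, 2)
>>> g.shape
(37, 13, 11)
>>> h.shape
(2, 23, 29)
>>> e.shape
(37, 2, 29)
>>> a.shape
(11, 2, 13, 23)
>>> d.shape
(23, 13, 2, 37)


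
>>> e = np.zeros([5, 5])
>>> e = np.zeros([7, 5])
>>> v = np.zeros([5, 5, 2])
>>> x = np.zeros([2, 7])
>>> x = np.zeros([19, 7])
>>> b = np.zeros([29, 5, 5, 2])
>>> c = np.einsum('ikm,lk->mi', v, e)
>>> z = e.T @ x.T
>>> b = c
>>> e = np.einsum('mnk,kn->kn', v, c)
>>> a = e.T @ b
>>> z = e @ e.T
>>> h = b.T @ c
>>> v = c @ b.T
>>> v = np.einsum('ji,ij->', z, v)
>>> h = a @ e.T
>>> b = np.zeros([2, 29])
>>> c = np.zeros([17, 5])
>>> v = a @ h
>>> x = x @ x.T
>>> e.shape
(2, 5)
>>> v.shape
(5, 2)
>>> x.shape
(19, 19)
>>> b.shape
(2, 29)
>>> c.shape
(17, 5)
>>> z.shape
(2, 2)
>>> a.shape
(5, 5)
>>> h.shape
(5, 2)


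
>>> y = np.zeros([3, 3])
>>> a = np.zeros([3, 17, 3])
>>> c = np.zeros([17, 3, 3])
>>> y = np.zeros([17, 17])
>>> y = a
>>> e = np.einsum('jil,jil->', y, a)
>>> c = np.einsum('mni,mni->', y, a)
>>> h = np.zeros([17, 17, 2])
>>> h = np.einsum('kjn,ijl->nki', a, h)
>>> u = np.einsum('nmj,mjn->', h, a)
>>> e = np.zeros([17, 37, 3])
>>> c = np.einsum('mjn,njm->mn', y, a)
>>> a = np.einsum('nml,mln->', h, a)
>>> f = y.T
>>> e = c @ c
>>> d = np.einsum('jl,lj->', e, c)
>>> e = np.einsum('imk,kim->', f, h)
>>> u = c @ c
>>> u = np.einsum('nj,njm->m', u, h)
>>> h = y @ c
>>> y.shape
(3, 17, 3)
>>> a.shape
()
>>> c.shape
(3, 3)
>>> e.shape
()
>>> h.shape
(3, 17, 3)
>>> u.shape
(17,)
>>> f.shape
(3, 17, 3)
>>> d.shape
()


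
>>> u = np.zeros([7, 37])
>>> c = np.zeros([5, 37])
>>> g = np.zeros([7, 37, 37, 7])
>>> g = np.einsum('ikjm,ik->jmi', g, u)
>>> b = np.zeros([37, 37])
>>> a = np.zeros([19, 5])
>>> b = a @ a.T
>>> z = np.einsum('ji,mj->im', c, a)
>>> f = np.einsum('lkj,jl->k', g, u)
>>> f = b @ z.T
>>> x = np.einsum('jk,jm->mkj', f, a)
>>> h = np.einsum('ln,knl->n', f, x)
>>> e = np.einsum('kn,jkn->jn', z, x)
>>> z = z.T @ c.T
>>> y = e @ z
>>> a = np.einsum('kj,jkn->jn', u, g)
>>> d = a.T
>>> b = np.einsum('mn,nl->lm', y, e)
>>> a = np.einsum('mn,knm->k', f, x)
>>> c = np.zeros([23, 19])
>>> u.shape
(7, 37)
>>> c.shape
(23, 19)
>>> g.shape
(37, 7, 7)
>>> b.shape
(19, 5)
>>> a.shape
(5,)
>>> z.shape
(19, 5)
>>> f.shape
(19, 37)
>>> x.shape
(5, 37, 19)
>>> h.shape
(37,)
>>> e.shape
(5, 19)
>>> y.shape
(5, 5)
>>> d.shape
(7, 37)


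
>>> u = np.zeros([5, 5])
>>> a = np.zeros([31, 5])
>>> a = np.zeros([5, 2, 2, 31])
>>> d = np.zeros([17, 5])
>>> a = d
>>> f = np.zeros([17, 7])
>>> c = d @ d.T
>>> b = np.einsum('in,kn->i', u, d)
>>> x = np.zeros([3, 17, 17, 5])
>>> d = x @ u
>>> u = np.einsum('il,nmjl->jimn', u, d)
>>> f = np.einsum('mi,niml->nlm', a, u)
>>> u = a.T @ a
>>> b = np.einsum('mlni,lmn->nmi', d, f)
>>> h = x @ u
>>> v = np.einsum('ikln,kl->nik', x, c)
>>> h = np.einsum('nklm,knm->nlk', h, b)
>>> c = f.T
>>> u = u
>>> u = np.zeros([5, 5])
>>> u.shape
(5, 5)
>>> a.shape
(17, 5)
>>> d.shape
(3, 17, 17, 5)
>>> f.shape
(17, 3, 17)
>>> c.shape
(17, 3, 17)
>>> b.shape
(17, 3, 5)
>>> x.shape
(3, 17, 17, 5)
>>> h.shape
(3, 17, 17)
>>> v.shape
(5, 3, 17)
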